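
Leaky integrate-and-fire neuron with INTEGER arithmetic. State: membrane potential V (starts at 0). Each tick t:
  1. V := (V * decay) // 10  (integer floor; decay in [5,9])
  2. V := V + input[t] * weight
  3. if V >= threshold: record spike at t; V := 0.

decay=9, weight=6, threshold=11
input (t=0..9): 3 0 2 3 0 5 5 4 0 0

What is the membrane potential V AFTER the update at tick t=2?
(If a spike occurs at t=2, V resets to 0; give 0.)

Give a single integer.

Answer: 0

Derivation:
t=0: input=3 -> V=0 FIRE
t=1: input=0 -> V=0
t=2: input=2 -> V=0 FIRE
t=3: input=3 -> V=0 FIRE
t=4: input=0 -> V=0
t=5: input=5 -> V=0 FIRE
t=6: input=5 -> V=0 FIRE
t=7: input=4 -> V=0 FIRE
t=8: input=0 -> V=0
t=9: input=0 -> V=0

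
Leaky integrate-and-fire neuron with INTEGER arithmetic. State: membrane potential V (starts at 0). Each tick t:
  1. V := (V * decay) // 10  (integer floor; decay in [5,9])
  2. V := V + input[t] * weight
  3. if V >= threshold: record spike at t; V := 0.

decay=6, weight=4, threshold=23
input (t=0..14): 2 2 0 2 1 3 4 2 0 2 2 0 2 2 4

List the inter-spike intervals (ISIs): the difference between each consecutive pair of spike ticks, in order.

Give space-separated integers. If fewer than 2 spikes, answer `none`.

t=0: input=2 -> V=8
t=1: input=2 -> V=12
t=2: input=0 -> V=7
t=3: input=2 -> V=12
t=4: input=1 -> V=11
t=5: input=3 -> V=18
t=6: input=4 -> V=0 FIRE
t=7: input=2 -> V=8
t=8: input=0 -> V=4
t=9: input=2 -> V=10
t=10: input=2 -> V=14
t=11: input=0 -> V=8
t=12: input=2 -> V=12
t=13: input=2 -> V=15
t=14: input=4 -> V=0 FIRE

Answer: 8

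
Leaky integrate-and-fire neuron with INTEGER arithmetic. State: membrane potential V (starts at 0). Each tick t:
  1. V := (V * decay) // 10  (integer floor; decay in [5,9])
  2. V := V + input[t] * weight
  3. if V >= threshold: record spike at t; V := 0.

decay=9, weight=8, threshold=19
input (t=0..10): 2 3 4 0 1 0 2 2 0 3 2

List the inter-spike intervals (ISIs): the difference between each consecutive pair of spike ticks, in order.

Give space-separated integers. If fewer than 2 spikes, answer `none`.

Answer: 1 4 3

Derivation:
t=0: input=2 -> V=16
t=1: input=3 -> V=0 FIRE
t=2: input=4 -> V=0 FIRE
t=3: input=0 -> V=0
t=4: input=1 -> V=8
t=5: input=0 -> V=7
t=6: input=2 -> V=0 FIRE
t=7: input=2 -> V=16
t=8: input=0 -> V=14
t=9: input=3 -> V=0 FIRE
t=10: input=2 -> V=16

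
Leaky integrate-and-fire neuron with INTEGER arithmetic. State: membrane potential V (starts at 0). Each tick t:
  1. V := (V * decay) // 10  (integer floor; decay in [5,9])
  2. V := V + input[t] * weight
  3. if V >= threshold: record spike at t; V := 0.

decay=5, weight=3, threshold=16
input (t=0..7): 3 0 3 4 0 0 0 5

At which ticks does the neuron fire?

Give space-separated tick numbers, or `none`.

t=0: input=3 -> V=9
t=1: input=0 -> V=4
t=2: input=3 -> V=11
t=3: input=4 -> V=0 FIRE
t=4: input=0 -> V=0
t=5: input=0 -> V=0
t=6: input=0 -> V=0
t=7: input=5 -> V=15

Answer: 3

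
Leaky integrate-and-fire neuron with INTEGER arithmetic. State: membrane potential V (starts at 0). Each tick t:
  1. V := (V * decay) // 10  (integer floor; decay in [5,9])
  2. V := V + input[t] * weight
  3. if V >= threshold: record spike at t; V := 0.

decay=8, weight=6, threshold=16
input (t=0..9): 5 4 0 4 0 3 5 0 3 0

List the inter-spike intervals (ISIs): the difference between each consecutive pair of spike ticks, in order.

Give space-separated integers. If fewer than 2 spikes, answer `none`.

Answer: 1 2 2 1 2

Derivation:
t=0: input=5 -> V=0 FIRE
t=1: input=4 -> V=0 FIRE
t=2: input=0 -> V=0
t=3: input=4 -> V=0 FIRE
t=4: input=0 -> V=0
t=5: input=3 -> V=0 FIRE
t=6: input=5 -> V=0 FIRE
t=7: input=0 -> V=0
t=8: input=3 -> V=0 FIRE
t=9: input=0 -> V=0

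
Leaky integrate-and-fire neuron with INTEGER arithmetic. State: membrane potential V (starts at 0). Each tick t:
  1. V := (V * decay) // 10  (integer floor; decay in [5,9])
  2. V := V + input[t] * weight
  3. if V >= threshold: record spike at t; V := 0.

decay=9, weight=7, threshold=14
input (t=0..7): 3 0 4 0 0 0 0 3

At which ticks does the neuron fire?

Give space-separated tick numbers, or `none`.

t=0: input=3 -> V=0 FIRE
t=1: input=0 -> V=0
t=2: input=4 -> V=0 FIRE
t=3: input=0 -> V=0
t=4: input=0 -> V=0
t=5: input=0 -> V=0
t=6: input=0 -> V=0
t=7: input=3 -> V=0 FIRE

Answer: 0 2 7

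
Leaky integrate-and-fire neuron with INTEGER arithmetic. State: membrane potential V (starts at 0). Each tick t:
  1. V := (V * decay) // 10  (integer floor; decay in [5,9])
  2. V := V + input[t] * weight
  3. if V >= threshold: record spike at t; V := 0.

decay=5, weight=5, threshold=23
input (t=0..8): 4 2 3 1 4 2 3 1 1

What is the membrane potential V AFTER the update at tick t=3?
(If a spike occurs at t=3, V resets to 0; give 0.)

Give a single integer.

t=0: input=4 -> V=20
t=1: input=2 -> V=20
t=2: input=3 -> V=0 FIRE
t=3: input=1 -> V=5
t=4: input=4 -> V=22
t=5: input=2 -> V=21
t=6: input=3 -> V=0 FIRE
t=7: input=1 -> V=5
t=8: input=1 -> V=7

Answer: 5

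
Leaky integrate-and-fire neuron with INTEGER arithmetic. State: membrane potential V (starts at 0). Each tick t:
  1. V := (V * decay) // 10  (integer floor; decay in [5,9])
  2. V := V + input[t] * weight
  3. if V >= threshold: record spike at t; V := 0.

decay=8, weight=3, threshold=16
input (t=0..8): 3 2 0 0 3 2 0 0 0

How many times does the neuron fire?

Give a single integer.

Answer: 1

Derivation:
t=0: input=3 -> V=9
t=1: input=2 -> V=13
t=2: input=0 -> V=10
t=3: input=0 -> V=8
t=4: input=3 -> V=15
t=5: input=2 -> V=0 FIRE
t=6: input=0 -> V=0
t=7: input=0 -> V=0
t=8: input=0 -> V=0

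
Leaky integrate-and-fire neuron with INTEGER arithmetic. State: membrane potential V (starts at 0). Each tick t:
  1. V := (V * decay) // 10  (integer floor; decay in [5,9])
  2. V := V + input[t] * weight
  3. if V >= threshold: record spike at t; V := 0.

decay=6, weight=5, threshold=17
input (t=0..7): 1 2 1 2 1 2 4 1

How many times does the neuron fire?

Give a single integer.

Answer: 2

Derivation:
t=0: input=1 -> V=5
t=1: input=2 -> V=13
t=2: input=1 -> V=12
t=3: input=2 -> V=0 FIRE
t=4: input=1 -> V=5
t=5: input=2 -> V=13
t=6: input=4 -> V=0 FIRE
t=7: input=1 -> V=5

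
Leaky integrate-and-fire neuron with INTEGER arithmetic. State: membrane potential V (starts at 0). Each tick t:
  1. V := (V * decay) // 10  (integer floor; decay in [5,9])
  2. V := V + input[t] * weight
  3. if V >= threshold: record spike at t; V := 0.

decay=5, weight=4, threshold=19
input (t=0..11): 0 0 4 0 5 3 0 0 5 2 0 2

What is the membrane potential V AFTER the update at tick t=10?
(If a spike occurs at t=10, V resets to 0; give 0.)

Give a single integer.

t=0: input=0 -> V=0
t=1: input=0 -> V=0
t=2: input=4 -> V=16
t=3: input=0 -> V=8
t=4: input=5 -> V=0 FIRE
t=5: input=3 -> V=12
t=6: input=0 -> V=6
t=7: input=0 -> V=3
t=8: input=5 -> V=0 FIRE
t=9: input=2 -> V=8
t=10: input=0 -> V=4
t=11: input=2 -> V=10

Answer: 4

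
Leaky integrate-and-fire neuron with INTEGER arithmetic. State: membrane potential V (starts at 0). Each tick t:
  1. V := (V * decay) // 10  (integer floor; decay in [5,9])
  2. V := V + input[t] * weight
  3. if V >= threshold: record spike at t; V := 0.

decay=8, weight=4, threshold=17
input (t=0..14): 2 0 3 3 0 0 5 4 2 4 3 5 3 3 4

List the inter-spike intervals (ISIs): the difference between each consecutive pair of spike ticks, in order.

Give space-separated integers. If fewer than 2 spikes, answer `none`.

Answer: 3 2 2 1 2

Derivation:
t=0: input=2 -> V=8
t=1: input=0 -> V=6
t=2: input=3 -> V=16
t=3: input=3 -> V=0 FIRE
t=4: input=0 -> V=0
t=5: input=0 -> V=0
t=6: input=5 -> V=0 FIRE
t=7: input=4 -> V=16
t=8: input=2 -> V=0 FIRE
t=9: input=4 -> V=16
t=10: input=3 -> V=0 FIRE
t=11: input=5 -> V=0 FIRE
t=12: input=3 -> V=12
t=13: input=3 -> V=0 FIRE
t=14: input=4 -> V=16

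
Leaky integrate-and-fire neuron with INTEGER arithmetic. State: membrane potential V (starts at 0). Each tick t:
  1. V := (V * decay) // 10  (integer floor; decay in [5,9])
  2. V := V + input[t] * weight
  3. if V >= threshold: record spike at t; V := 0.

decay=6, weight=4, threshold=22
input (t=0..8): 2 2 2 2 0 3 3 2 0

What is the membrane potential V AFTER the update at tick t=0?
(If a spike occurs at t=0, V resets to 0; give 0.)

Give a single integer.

Answer: 8

Derivation:
t=0: input=2 -> V=8
t=1: input=2 -> V=12
t=2: input=2 -> V=15
t=3: input=2 -> V=17
t=4: input=0 -> V=10
t=5: input=3 -> V=18
t=6: input=3 -> V=0 FIRE
t=7: input=2 -> V=8
t=8: input=0 -> V=4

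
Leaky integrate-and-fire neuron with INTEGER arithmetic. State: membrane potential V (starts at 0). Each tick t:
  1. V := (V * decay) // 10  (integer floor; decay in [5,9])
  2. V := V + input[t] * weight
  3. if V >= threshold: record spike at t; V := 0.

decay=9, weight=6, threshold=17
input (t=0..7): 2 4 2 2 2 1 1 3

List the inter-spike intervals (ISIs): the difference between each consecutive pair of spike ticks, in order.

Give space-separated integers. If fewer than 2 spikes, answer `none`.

t=0: input=2 -> V=12
t=1: input=4 -> V=0 FIRE
t=2: input=2 -> V=12
t=3: input=2 -> V=0 FIRE
t=4: input=2 -> V=12
t=5: input=1 -> V=16
t=6: input=1 -> V=0 FIRE
t=7: input=3 -> V=0 FIRE

Answer: 2 3 1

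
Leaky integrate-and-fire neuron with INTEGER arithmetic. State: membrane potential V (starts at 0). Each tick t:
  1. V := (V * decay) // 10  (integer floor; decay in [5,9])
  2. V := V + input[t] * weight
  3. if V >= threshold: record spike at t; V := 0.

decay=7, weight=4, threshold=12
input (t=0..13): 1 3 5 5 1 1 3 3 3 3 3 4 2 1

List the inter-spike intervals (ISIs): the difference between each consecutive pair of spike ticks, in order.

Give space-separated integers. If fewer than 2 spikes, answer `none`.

t=0: input=1 -> V=4
t=1: input=3 -> V=0 FIRE
t=2: input=5 -> V=0 FIRE
t=3: input=5 -> V=0 FIRE
t=4: input=1 -> V=4
t=5: input=1 -> V=6
t=6: input=3 -> V=0 FIRE
t=7: input=3 -> V=0 FIRE
t=8: input=3 -> V=0 FIRE
t=9: input=3 -> V=0 FIRE
t=10: input=3 -> V=0 FIRE
t=11: input=4 -> V=0 FIRE
t=12: input=2 -> V=8
t=13: input=1 -> V=9

Answer: 1 1 3 1 1 1 1 1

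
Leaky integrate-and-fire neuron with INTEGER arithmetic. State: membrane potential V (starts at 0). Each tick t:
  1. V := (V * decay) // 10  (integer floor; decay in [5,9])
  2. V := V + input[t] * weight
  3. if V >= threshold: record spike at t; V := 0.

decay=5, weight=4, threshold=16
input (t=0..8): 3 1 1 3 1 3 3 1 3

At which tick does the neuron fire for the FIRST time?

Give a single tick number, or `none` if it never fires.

t=0: input=3 -> V=12
t=1: input=1 -> V=10
t=2: input=1 -> V=9
t=3: input=3 -> V=0 FIRE
t=4: input=1 -> V=4
t=5: input=3 -> V=14
t=6: input=3 -> V=0 FIRE
t=7: input=1 -> V=4
t=8: input=3 -> V=14

Answer: 3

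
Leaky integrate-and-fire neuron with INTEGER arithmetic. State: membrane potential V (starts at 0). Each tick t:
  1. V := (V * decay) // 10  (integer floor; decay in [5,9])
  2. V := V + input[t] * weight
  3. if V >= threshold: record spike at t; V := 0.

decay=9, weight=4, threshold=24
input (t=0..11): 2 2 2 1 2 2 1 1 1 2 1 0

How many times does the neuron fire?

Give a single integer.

t=0: input=2 -> V=8
t=1: input=2 -> V=15
t=2: input=2 -> V=21
t=3: input=1 -> V=22
t=4: input=2 -> V=0 FIRE
t=5: input=2 -> V=8
t=6: input=1 -> V=11
t=7: input=1 -> V=13
t=8: input=1 -> V=15
t=9: input=2 -> V=21
t=10: input=1 -> V=22
t=11: input=0 -> V=19

Answer: 1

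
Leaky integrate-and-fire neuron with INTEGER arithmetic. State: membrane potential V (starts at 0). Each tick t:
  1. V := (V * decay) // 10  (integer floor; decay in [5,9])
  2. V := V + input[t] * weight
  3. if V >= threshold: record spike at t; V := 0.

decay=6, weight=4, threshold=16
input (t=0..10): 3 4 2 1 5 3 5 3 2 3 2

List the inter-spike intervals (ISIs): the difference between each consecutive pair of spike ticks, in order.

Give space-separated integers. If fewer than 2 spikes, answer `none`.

Answer: 3 2 3

Derivation:
t=0: input=3 -> V=12
t=1: input=4 -> V=0 FIRE
t=2: input=2 -> V=8
t=3: input=1 -> V=8
t=4: input=5 -> V=0 FIRE
t=5: input=3 -> V=12
t=6: input=5 -> V=0 FIRE
t=7: input=3 -> V=12
t=8: input=2 -> V=15
t=9: input=3 -> V=0 FIRE
t=10: input=2 -> V=8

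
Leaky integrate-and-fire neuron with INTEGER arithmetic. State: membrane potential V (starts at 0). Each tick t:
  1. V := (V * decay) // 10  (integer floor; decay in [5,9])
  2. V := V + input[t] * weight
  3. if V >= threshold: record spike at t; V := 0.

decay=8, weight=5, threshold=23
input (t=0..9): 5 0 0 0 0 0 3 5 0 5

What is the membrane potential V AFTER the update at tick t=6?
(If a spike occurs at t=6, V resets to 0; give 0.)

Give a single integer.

t=0: input=5 -> V=0 FIRE
t=1: input=0 -> V=0
t=2: input=0 -> V=0
t=3: input=0 -> V=0
t=4: input=0 -> V=0
t=5: input=0 -> V=0
t=6: input=3 -> V=15
t=7: input=5 -> V=0 FIRE
t=8: input=0 -> V=0
t=9: input=5 -> V=0 FIRE

Answer: 15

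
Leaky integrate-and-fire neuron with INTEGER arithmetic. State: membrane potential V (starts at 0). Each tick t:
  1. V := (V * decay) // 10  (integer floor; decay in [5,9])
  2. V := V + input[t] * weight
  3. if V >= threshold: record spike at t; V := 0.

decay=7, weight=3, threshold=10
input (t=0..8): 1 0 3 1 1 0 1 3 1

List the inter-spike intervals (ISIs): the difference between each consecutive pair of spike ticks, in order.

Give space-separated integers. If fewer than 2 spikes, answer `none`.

Answer: 5

Derivation:
t=0: input=1 -> V=3
t=1: input=0 -> V=2
t=2: input=3 -> V=0 FIRE
t=3: input=1 -> V=3
t=4: input=1 -> V=5
t=5: input=0 -> V=3
t=6: input=1 -> V=5
t=7: input=3 -> V=0 FIRE
t=8: input=1 -> V=3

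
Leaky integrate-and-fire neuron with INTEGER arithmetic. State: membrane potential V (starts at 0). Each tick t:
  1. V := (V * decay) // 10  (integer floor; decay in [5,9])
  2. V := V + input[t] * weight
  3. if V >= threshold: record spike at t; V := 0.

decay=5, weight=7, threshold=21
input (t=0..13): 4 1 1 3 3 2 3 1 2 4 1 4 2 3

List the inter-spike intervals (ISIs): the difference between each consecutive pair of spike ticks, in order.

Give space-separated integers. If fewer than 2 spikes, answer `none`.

Answer: 3 1 2 3 2 2

Derivation:
t=0: input=4 -> V=0 FIRE
t=1: input=1 -> V=7
t=2: input=1 -> V=10
t=3: input=3 -> V=0 FIRE
t=4: input=3 -> V=0 FIRE
t=5: input=2 -> V=14
t=6: input=3 -> V=0 FIRE
t=7: input=1 -> V=7
t=8: input=2 -> V=17
t=9: input=4 -> V=0 FIRE
t=10: input=1 -> V=7
t=11: input=4 -> V=0 FIRE
t=12: input=2 -> V=14
t=13: input=3 -> V=0 FIRE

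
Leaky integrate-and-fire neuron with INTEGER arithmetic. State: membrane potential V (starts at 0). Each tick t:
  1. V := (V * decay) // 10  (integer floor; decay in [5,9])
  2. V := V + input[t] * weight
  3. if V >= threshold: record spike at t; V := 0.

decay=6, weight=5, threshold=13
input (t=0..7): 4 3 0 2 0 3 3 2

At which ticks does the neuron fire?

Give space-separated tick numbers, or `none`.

Answer: 0 1 5 6

Derivation:
t=0: input=4 -> V=0 FIRE
t=1: input=3 -> V=0 FIRE
t=2: input=0 -> V=0
t=3: input=2 -> V=10
t=4: input=0 -> V=6
t=5: input=3 -> V=0 FIRE
t=6: input=3 -> V=0 FIRE
t=7: input=2 -> V=10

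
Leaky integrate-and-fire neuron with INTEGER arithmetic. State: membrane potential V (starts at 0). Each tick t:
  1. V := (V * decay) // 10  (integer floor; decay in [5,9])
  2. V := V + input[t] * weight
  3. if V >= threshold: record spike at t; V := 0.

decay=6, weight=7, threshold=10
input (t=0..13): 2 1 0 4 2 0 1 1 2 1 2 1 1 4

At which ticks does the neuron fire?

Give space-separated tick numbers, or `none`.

Answer: 0 3 4 7 8 10 12 13

Derivation:
t=0: input=2 -> V=0 FIRE
t=1: input=1 -> V=7
t=2: input=0 -> V=4
t=3: input=4 -> V=0 FIRE
t=4: input=2 -> V=0 FIRE
t=5: input=0 -> V=0
t=6: input=1 -> V=7
t=7: input=1 -> V=0 FIRE
t=8: input=2 -> V=0 FIRE
t=9: input=1 -> V=7
t=10: input=2 -> V=0 FIRE
t=11: input=1 -> V=7
t=12: input=1 -> V=0 FIRE
t=13: input=4 -> V=0 FIRE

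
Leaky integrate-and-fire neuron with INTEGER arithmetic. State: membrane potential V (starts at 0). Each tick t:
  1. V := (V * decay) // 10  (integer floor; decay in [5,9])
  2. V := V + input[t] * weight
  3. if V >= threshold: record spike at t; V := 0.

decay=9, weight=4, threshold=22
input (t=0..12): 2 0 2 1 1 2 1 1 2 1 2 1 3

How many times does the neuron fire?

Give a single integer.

t=0: input=2 -> V=8
t=1: input=0 -> V=7
t=2: input=2 -> V=14
t=3: input=1 -> V=16
t=4: input=1 -> V=18
t=5: input=2 -> V=0 FIRE
t=6: input=1 -> V=4
t=7: input=1 -> V=7
t=8: input=2 -> V=14
t=9: input=1 -> V=16
t=10: input=2 -> V=0 FIRE
t=11: input=1 -> V=4
t=12: input=3 -> V=15

Answer: 2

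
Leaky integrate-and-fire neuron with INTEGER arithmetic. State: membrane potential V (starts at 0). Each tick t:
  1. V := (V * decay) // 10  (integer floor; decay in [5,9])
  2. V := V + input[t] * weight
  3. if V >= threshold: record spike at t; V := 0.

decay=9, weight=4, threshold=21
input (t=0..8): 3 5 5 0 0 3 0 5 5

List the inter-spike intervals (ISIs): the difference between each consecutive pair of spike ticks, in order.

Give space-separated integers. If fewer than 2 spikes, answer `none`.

t=0: input=3 -> V=12
t=1: input=5 -> V=0 FIRE
t=2: input=5 -> V=20
t=3: input=0 -> V=18
t=4: input=0 -> V=16
t=5: input=3 -> V=0 FIRE
t=6: input=0 -> V=0
t=7: input=5 -> V=20
t=8: input=5 -> V=0 FIRE

Answer: 4 3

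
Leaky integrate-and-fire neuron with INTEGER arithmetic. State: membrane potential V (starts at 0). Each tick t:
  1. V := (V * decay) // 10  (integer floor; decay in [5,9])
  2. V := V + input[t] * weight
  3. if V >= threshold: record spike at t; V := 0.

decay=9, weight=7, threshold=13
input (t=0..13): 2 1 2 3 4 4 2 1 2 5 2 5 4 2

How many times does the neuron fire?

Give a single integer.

Answer: 12

Derivation:
t=0: input=2 -> V=0 FIRE
t=1: input=1 -> V=7
t=2: input=2 -> V=0 FIRE
t=3: input=3 -> V=0 FIRE
t=4: input=4 -> V=0 FIRE
t=5: input=4 -> V=0 FIRE
t=6: input=2 -> V=0 FIRE
t=7: input=1 -> V=7
t=8: input=2 -> V=0 FIRE
t=9: input=5 -> V=0 FIRE
t=10: input=2 -> V=0 FIRE
t=11: input=5 -> V=0 FIRE
t=12: input=4 -> V=0 FIRE
t=13: input=2 -> V=0 FIRE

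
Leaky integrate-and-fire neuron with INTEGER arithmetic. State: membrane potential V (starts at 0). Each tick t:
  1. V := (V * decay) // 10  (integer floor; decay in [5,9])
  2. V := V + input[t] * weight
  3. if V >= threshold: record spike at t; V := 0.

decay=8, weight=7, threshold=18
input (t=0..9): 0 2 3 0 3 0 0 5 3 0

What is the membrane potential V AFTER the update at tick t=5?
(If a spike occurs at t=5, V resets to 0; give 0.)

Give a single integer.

t=0: input=0 -> V=0
t=1: input=2 -> V=14
t=2: input=3 -> V=0 FIRE
t=3: input=0 -> V=0
t=4: input=3 -> V=0 FIRE
t=5: input=0 -> V=0
t=6: input=0 -> V=0
t=7: input=5 -> V=0 FIRE
t=8: input=3 -> V=0 FIRE
t=9: input=0 -> V=0

Answer: 0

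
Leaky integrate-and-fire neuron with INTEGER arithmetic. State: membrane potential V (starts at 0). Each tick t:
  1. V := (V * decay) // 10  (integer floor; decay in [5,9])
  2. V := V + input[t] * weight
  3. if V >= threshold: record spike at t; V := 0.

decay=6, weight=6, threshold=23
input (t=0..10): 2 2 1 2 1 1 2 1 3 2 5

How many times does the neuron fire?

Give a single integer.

Answer: 2

Derivation:
t=0: input=2 -> V=12
t=1: input=2 -> V=19
t=2: input=1 -> V=17
t=3: input=2 -> V=22
t=4: input=1 -> V=19
t=5: input=1 -> V=17
t=6: input=2 -> V=22
t=7: input=1 -> V=19
t=8: input=3 -> V=0 FIRE
t=9: input=2 -> V=12
t=10: input=5 -> V=0 FIRE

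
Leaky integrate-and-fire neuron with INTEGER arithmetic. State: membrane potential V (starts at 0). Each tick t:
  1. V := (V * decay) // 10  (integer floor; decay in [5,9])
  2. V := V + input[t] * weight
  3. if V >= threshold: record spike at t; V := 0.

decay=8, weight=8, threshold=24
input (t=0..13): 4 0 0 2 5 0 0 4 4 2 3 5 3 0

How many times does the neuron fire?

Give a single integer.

t=0: input=4 -> V=0 FIRE
t=1: input=0 -> V=0
t=2: input=0 -> V=0
t=3: input=2 -> V=16
t=4: input=5 -> V=0 FIRE
t=5: input=0 -> V=0
t=6: input=0 -> V=0
t=7: input=4 -> V=0 FIRE
t=8: input=4 -> V=0 FIRE
t=9: input=2 -> V=16
t=10: input=3 -> V=0 FIRE
t=11: input=5 -> V=0 FIRE
t=12: input=3 -> V=0 FIRE
t=13: input=0 -> V=0

Answer: 7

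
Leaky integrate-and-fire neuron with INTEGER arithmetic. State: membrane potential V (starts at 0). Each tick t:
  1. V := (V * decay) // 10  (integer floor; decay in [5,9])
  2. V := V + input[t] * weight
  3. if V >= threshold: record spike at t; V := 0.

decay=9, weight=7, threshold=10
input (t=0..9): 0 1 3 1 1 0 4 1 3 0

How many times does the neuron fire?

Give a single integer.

Answer: 4

Derivation:
t=0: input=0 -> V=0
t=1: input=1 -> V=7
t=2: input=3 -> V=0 FIRE
t=3: input=1 -> V=7
t=4: input=1 -> V=0 FIRE
t=5: input=0 -> V=0
t=6: input=4 -> V=0 FIRE
t=7: input=1 -> V=7
t=8: input=3 -> V=0 FIRE
t=9: input=0 -> V=0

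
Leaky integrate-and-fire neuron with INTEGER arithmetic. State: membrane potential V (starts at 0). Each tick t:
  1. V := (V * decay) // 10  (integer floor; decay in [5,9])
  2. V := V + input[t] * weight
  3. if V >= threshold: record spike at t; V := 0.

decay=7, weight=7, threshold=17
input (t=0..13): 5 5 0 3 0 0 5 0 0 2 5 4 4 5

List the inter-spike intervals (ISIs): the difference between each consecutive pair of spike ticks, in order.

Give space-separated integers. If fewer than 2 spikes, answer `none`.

t=0: input=5 -> V=0 FIRE
t=1: input=5 -> V=0 FIRE
t=2: input=0 -> V=0
t=3: input=3 -> V=0 FIRE
t=4: input=0 -> V=0
t=5: input=0 -> V=0
t=6: input=5 -> V=0 FIRE
t=7: input=0 -> V=0
t=8: input=0 -> V=0
t=9: input=2 -> V=14
t=10: input=5 -> V=0 FIRE
t=11: input=4 -> V=0 FIRE
t=12: input=4 -> V=0 FIRE
t=13: input=5 -> V=0 FIRE

Answer: 1 2 3 4 1 1 1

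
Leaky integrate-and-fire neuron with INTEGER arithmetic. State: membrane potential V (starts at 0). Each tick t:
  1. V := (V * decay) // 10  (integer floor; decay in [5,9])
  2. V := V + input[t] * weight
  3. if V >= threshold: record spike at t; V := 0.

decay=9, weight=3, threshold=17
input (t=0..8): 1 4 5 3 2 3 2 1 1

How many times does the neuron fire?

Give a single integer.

Answer: 2

Derivation:
t=0: input=1 -> V=3
t=1: input=4 -> V=14
t=2: input=5 -> V=0 FIRE
t=3: input=3 -> V=9
t=4: input=2 -> V=14
t=5: input=3 -> V=0 FIRE
t=6: input=2 -> V=6
t=7: input=1 -> V=8
t=8: input=1 -> V=10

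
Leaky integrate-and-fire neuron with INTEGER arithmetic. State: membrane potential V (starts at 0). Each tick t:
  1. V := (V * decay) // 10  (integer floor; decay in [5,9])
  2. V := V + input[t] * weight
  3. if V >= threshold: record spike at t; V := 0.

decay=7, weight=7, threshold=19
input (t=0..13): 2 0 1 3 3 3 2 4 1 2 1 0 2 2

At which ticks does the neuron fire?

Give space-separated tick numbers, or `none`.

t=0: input=2 -> V=14
t=1: input=0 -> V=9
t=2: input=1 -> V=13
t=3: input=3 -> V=0 FIRE
t=4: input=3 -> V=0 FIRE
t=5: input=3 -> V=0 FIRE
t=6: input=2 -> V=14
t=7: input=4 -> V=0 FIRE
t=8: input=1 -> V=7
t=9: input=2 -> V=18
t=10: input=1 -> V=0 FIRE
t=11: input=0 -> V=0
t=12: input=2 -> V=14
t=13: input=2 -> V=0 FIRE

Answer: 3 4 5 7 10 13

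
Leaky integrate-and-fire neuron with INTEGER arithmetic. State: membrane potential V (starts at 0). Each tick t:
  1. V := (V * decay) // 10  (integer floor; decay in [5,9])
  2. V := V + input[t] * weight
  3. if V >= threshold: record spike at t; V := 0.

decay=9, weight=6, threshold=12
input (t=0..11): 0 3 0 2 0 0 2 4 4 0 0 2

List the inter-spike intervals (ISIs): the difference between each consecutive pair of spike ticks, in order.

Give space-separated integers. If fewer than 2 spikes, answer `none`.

t=0: input=0 -> V=0
t=1: input=3 -> V=0 FIRE
t=2: input=0 -> V=0
t=3: input=2 -> V=0 FIRE
t=4: input=0 -> V=0
t=5: input=0 -> V=0
t=6: input=2 -> V=0 FIRE
t=7: input=4 -> V=0 FIRE
t=8: input=4 -> V=0 FIRE
t=9: input=0 -> V=0
t=10: input=0 -> V=0
t=11: input=2 -> V=0 FIRE

Answer: 2 3 1 1 3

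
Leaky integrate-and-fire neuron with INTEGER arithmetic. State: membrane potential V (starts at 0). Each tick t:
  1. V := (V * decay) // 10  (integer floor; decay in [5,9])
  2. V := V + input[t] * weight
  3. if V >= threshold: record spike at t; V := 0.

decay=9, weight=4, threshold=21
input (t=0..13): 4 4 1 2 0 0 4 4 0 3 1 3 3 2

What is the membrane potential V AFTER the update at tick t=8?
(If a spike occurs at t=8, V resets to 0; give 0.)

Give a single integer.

Answer: 14

Derivation:
t=0: input=4 -> V=16
t=1: input=4 -> V=0 FIRE
t=2: input=1 -> V=4
t=3: input=2 -> V=11
t=4: input=0 -> V=9
t=5: input=0 -> V=8
t=6: input=4 -> V=0 FIRE
t=7: input=4 -> V=16
t=8: input=0 -> V=14
t=9: input=3 -> V=0 FIRE
t=10: input=1 -> V=4
t=11: input=3 -> V=15
t=12: input=3 -> V=0 FIRE
t=13: input=2 -> V=8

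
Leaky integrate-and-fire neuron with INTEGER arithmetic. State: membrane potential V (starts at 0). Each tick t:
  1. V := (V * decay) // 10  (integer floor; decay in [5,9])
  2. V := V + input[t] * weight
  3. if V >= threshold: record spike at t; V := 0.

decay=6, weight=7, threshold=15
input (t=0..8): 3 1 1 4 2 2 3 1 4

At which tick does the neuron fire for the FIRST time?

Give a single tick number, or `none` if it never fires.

t=0: input=3 -> V=0 FIRE
t=1: input=1 -> V=7
t=2: input=1 -> V=11
t=3: input=4 -> V=0 FIRE
t=4: input=2 -> V=14
t=5: input=2 -> V=0 FIRE
t=6: input=3 -> V=0 FIRE
t=7: input=1 -> V=7
t=8: input=4 -> V=0 FIRE

Answer: 0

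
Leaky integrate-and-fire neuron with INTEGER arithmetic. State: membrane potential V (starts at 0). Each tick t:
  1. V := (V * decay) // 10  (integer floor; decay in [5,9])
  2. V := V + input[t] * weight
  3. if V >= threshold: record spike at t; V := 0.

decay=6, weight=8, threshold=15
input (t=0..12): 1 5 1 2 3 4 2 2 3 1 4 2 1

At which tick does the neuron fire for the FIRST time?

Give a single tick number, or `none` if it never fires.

t=0: input=1 -> V=8
t=1: input=5 -> V=0 FIRE
t=2: input=1 -> V=8
t=3: input=2 -> V=0 FIRE
t=4: input=3 -> V=0 FIRE
t=5: input=4 -> V=0 FIRE
t=6: input=2 -> V=0 FIRE
t=7: input=2 -> V=0 FIRE
t=8: input=3 -> V=0 FIRE
t=9: input=1 -> V=8
t=10: input=4 -> V=0 FIRE
t=11: input=2 -> V=0 FIRE
t=12: input=1 -> V=8

Answer: 1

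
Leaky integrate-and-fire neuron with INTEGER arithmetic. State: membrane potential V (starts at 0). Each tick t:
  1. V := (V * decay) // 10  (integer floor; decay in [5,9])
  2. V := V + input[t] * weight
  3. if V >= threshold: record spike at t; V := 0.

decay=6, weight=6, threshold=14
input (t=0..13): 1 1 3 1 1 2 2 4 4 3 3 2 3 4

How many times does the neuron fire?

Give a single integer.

t=0: input=1 -> V=6
t=1: input=1 -> V=9
t=2: input=3 -> V=0 FIRE
t=3: input=1 -> V=6
t=4: input=1 -> V=9
t=5: input=2 -> V=0 FIRE
t=6: input=2 -> V=12
t=7: input=4 -> V=0 FIRE
t=8: input=4 -> V=0 FIRE
t=9: input=3 -> V=0 FIRE
t=10: input=3 -> V=0 FIRE
t=11: input=2 -> V=12
t=12: input=3 -> V=0 FIRE
t=13: input=4 -> V=0 FIRE

Answer: 8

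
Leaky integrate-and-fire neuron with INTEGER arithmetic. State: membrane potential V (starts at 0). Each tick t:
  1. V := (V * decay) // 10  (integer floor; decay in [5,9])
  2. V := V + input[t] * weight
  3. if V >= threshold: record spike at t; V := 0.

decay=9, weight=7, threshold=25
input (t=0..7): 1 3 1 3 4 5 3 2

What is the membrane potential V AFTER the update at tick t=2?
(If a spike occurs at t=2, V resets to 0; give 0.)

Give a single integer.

t=0: input=1 -> V=7
t=1: input=3 -> V=0 FIRE
t=2: input=1 -> V=7
t=3: input=3 -> V=0 FIRE
t=4: input=4 -> V=0 FIRE
t=5: input=5 -> V=0 FIRE
t=6: input=3 -> V=21
t=7: input=2 -> V=0 FIRE

Answer: 7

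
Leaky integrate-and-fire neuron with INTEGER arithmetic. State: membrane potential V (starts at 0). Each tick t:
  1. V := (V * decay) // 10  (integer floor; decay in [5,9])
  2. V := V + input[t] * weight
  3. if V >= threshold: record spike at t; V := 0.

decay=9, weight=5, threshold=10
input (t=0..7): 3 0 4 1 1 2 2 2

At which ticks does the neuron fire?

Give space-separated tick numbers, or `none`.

Answer: 0 2 5 6 7

Derivation:
t=0: input=3 -> V=0 FIRE
t=1: input=0 -> V=0
t=2: input=4 -> V=0 FIRE
t=3: input=1 -> V=5
t=4: input=1 -> V=9
t=5: input=2 -> V=0 FIRE
t=6: input=2 -> V=0 FIRE
t=7: input=2 -> V=0 FIRE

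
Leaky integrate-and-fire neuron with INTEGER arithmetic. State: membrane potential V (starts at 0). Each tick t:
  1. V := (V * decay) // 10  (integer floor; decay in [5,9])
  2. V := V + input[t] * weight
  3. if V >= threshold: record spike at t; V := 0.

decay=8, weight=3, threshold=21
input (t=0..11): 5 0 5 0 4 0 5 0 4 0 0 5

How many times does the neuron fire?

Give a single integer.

Answer: 2

Derivation:
t=0: input=5 -> V=15
t=1: input=0 -> V=12
t=2: input=5 -> V=0 FIRE
t=3: input=0 -> V=0
t=4: input=4 -> V=12
t=5: input=0 -> V=9
t=6: input=5 -> V=0 FIRE
t=7: input=0 -> V=0
t=8: input=4 -> V=12
t=9: input=0 -> V=9
t=10: input=0 -> V=7
t=11: input=5 -> V=20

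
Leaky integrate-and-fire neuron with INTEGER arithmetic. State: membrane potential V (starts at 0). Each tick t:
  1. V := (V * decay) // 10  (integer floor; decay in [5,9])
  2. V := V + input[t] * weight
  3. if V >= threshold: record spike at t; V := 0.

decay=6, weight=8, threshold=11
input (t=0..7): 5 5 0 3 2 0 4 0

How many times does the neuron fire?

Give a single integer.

t=0: input=5 -> V=0 FIRE
t=1: input=5 -> V=0 FIRE
t=2: input=0 -> V=0
t=3: input=3 -> V=0 FIRE
t=4: input=2 -> V=0 FIRE
t=5: input=0 -> V=0
t=6: input=4 -> V=0 FIRE
t=7: input=0 -> V=0

Answer: 5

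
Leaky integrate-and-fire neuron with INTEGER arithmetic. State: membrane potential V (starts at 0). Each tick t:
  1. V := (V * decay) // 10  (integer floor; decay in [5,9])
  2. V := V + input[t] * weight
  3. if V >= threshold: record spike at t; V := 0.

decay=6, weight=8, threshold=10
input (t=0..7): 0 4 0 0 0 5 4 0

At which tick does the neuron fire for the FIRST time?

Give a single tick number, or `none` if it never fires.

Answer: 1

Derivation:
t=0: input=0 -> V=0
t=1: input=4 -> V=0 FIRE
t=2: input=0 -> V=0
t=3: input=0 -> V=0
t=4: input=0 -> V=0
t=5: input=5 -> V=0 FIRE
t=6: input=4 -> V=0 FIRE
t=7: input=0 -> V=0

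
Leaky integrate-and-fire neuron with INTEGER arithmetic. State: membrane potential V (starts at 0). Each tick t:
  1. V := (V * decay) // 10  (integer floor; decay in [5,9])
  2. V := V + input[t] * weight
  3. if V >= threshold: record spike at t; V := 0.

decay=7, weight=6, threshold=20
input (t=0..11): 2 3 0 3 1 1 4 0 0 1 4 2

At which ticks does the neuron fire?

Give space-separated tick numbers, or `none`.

t=0: input=2 -> V=12
t=1: input=3 -> V=0 FIRE
t=2: input=0 -> V=0
t=3: input=3 -> V=18
t=4: input=1 -> V=18
t=5: input=1 -> V=18
t=6: input=4 -> V=0 FIRE
t=7: input=0 -> V=0
t=8: input=0 -> V=0
t=9: input=1 -> V=6
t=10: input=4 -> V=0 FIRE
t=11: input=2 -> V=12

Answer: 1 6 10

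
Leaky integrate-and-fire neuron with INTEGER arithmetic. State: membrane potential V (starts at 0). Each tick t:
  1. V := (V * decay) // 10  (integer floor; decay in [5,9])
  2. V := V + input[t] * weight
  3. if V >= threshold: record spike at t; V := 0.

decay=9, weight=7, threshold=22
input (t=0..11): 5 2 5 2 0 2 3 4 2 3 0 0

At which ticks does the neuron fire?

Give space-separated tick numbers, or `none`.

t=0: input=5 -> V=0 FIRE
t=1: input=2 -> V=14
t=2: input=5 -> V=0 FIRE
t=3: input=2 -> V=14
t=4: input=0 -> V=12
t=5: input=2 -> V=0 FIRE
t=6: input=3 -> V=21
t=7: input=4 -> V=0 FIRE
t=8: input=2 -> V=14
t=9: input=3 -> V=0 FIRE
t=10: input=0 -> V=0
t=11: input=0 -> V=0

Answer: 0 2 5 7 9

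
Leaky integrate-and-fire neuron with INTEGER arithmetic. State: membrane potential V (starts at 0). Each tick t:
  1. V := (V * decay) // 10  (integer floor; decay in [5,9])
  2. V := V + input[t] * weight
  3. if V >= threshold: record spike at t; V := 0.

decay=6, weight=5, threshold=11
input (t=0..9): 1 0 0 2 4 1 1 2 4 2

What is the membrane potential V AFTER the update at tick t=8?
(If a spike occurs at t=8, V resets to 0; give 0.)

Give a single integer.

Answer: 0

Derivation:
t=0: input=1 -> V=5
t=1: input=0 -> V=3
t=2: input=0 -> V=1
t=3: input=2 -> V=10
t=4: input=4 -> V=0 FIRE
t=5: input=1 -> V=5
t=6: input=1 -> V=8
t=7: input=2 -> V=0 FIRE
t=8: input=4 -> V=0 FIRE
t=9: input=2 -> V=10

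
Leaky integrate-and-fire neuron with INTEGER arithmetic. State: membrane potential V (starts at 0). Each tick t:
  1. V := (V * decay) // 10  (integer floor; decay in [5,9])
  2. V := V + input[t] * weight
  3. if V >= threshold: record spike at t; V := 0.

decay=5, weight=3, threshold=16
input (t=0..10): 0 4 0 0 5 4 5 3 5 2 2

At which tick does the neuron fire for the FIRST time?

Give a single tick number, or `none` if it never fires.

t=0: input=0 -> V=0
t=1: input=4 -> V=12
t=2: input=0 -> V=6
t=3: input=0 -> V=3
t=4: input=5 -> V=0 FIRE
t=5: input=4 -> V=12
t=6: input=5 -> V=0 FIRE
t=7: input=3 -> V=9
t=8: input=5 -> V=0 FIRE
t=9: input=2 -> V=6
t=10: input=2 -> V=9

Answer: 4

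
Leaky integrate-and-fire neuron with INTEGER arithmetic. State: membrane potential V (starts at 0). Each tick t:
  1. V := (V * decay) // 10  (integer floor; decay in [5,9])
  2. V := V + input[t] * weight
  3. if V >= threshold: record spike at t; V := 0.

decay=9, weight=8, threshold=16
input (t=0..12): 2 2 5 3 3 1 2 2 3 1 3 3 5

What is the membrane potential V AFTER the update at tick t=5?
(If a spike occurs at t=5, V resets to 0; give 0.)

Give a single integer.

Answer: 8

Derivation:
t=0: input=2 -> V=0 FIRE
t=1: input=2 -> V=0 FIRE
t=2: input=5 -> V=0 FIRE
t=3: input=3 -> V=0 FIRE
t=4: input=3 -> V=0 FIRE
t=5: input=1 -> V=8
t=6: input=2 -> V=0 FIRE
t=7: input=2 -> V=0 FIRE
t=8: input=3 -> V=0 FIRE
t=9: input=1 -> V=8
t=10: input=3 -> V=0 FIRE
t=11: input=3 -> V=0 FIRE
t=12: input=5 -> V=0 FIRE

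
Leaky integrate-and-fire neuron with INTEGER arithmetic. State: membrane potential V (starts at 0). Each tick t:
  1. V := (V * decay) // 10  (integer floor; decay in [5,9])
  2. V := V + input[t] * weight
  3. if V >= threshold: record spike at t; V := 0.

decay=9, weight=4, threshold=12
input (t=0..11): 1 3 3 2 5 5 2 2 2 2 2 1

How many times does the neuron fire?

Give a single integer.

t=0: input=1 -> V=4
t=1: input=3 -> V=0 FIRE
t=2: input=3 -> V=0 FIRE
t=3: input=2 -> V=8
t=4: input=5 -> V=0 FIRE
t=5: input=5 -> V=0 FIRE
t=6: input=2 -> V=8
t=7: input=2 -> V=0 FIRE
t=8: input=2 -> V=8
t=9: input=2 -> V=0 FIRE
t=10: input=2 -> V=8
t=11: input=1 -> V=11

Answer: 6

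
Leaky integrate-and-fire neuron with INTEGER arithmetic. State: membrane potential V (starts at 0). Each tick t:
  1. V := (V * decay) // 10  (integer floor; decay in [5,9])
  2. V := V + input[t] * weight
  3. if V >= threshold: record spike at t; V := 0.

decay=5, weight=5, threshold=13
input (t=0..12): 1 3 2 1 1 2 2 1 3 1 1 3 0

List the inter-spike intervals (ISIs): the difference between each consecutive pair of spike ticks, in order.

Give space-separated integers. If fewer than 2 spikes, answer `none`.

Answer: 4 3 3

Derivation:
t=0: input=1 -> V=5
t=1: input=3 -> V=0 FIRE
t=2: input=2 -> V=10
t=3: input=1 -> V=10
t=4: input=1 -> V=10
t=5: input=2 -> V=0 FIRE
t=6: input=2 -> V=10
t=7: input=1 -> V=10
t=8: input=3 -> V=0 FIRE
t=9: input=1 -> V=5
t=10: input=1 -> V=7
t=11: input=3 -> V=0 FIRE
t=12: input=0 -> V=0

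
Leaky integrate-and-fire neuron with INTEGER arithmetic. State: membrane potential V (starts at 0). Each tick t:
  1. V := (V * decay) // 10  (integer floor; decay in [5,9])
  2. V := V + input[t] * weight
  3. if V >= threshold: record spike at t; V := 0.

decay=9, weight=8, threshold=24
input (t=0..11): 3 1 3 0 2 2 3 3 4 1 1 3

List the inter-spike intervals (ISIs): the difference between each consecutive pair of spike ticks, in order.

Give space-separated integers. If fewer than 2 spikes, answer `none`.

Answer: 2 3 1 1 1 3

Derivation:
t=0: input=3 -> V=0 FIRE
t=1: input=1 -> V=8
t=2: input=3 -> V=0 FIRE
t=3: input=0 -> V=0
t=4: input=2 -> V=16
t=5: input=2 -> V=0 FIRE
t=6: input=3 -> V=0 FIRE
t=7: input=3 -> V=0 FIRE
t=8: input=4 -> V=0 FIRE
t=9: input=1 -> V=8
t=10: input=1 -> V=15
t=11: input=3 -> V=0 FIRE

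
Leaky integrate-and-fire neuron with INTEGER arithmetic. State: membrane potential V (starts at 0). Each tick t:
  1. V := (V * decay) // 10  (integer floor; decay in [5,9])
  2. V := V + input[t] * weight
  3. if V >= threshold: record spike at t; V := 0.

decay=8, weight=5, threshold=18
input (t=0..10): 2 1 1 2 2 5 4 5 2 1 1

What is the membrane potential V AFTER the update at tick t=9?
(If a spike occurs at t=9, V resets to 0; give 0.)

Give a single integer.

Answer: 13

Derivation:
t=0: input=2 -> V=10
t=1: input=1 -> V=13
t=2: input=1 -> V=15
t=3: input=2 -> V=0 FIRE
t=4: input=2 -> V=10
t=5: input=5 -> V=0 FIRE
t=6: input=4 -> V=0 FIRE
t=7: input=5 -> V=0 FIRE
t=8: input=2 -> V=10
t=9: input=1 -> V=13
t=10: input=1 -> V=15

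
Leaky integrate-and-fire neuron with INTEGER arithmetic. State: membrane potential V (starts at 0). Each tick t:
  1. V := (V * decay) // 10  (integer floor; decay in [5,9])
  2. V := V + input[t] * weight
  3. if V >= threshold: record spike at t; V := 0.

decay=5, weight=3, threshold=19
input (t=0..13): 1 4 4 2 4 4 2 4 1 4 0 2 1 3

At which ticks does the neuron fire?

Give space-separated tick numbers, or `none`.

t=0: input=1 -> V=3
t=1: input=4 -> V=13
t=2: input=4 -> V=18
t=3: input=2 -> V=15
t=4: input=4 -> V=0 FIRE
t=5: input=4 -> V=12
t=6: input=2 -> V=12
t=7: input=4 -> V=18
t=8: input=1 -> V=12
t=9: input=4 -> V=18
t=10: input=0 -> V=9
t=11: input=2 -> V=10
t=12: input=1 -> V=8
t=13: input=3 -> V=13

Answer: 4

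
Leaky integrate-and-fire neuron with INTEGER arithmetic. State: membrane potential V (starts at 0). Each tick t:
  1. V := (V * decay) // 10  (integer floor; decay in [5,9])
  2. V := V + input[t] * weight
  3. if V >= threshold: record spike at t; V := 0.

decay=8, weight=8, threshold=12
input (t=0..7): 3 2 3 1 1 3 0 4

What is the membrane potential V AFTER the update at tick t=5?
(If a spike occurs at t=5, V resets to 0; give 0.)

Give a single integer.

Answer: 0

Derivation:
t=0: input=3 -> V=0 FIRE
t=1: input=2 -> V=0 FIRE
t=2: input=3 -> V=0 FIRE
t=3: input=1 -> V=8
t=4: input=1 -> V=0 FIRE
t=5: input=3 -> V=0 FIRE
t=6: input=0 -> V=0
t=7: input=4 -> V=0 FIRE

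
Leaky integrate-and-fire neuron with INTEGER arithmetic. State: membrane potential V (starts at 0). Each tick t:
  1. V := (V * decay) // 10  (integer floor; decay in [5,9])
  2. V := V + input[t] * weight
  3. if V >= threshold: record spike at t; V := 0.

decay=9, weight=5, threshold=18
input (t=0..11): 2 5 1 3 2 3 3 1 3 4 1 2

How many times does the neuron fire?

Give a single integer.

Answer: 5

Derivation:
t=0: input=2 -> V=10
t=1: input=5 -> V=0 FIRE
t=2: input=1 -> V=5
t=3: input=3 -> V=0 FIRE
t=4: input=2 -> V=10
t=5: input=3 -> V=0 FIRE
t=6: input=3 -> V=15
t=7: input=1 -> V=0 FIRE
t=8: input=3 -> V=15
t=9: input=4 -> V=0 FIRE
t=10: input=1 -> V=5
t=11: input=2 -> V=14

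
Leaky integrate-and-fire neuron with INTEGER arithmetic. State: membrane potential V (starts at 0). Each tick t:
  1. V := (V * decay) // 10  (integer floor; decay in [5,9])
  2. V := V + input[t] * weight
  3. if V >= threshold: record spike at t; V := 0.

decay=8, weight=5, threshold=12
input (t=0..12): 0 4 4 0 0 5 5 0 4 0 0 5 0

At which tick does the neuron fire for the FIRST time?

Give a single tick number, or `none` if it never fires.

Answer: 1

Derivation:
t=0: input=0 -> V=0
t=1: input=4 -> V=0 FIRE
t=2: input=4 -> V=0 FIRE
t=3: input=0 -> V=0
t=4: input=0 -> V=0
t=5: input=5 -> V=0 FIRE
t=6: input=5 -> V=0 FIRE
t=7: input=0 -> V=0
t=8: input=4 -> V=0 FIRE
t=9: input=0 -> V=0
t=10: input=0 -> V=0
t=11: input=5 -> V=0 FIRE
t=12: input=0 -> V=0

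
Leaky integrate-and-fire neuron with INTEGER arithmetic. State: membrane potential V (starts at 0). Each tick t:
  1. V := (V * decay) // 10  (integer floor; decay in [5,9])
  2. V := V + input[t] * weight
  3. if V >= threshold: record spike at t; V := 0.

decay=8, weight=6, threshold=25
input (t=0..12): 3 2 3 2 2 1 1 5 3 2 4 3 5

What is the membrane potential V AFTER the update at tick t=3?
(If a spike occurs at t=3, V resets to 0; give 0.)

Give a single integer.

Answer: 0

Derivation:
t=0: input=3 -> V=18
t=1: input=2 -> V=0 FIRE
t=2: input=3 -> V=18
t=3: input=2 -> V=0 FIRE
t=4: input=2 -> V=12
t=5: input=1 -> V=15
t=6: input=1 -> V=18
t=7: input=5 -> V=0 FIRE
t=8: input=3 -> V=18
t=9: input=2 -> V=0 FIRE
t=10: input=4 -> V=24
t=11: input=3 -> V=0 FIRE
t=12: input=5 -> V=0 FIRE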